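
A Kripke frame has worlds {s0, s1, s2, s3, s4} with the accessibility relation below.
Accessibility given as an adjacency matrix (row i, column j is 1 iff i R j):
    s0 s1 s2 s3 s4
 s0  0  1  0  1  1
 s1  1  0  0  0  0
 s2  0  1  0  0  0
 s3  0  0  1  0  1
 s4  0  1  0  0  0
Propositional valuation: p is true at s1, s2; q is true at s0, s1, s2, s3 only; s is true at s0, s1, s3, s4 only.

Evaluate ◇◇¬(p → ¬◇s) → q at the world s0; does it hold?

Yes

At s0: ◇◇¬(p → ¬◇s) is true, q is true, so ◇◇¬(p → ¬◇s) → q is true.
  At s0: ◇◇¬(p → ¬◇s) requires ◇¬(p → ¬◇s) at some successor in {s1, s3, s4}.
    ◇¬(p → ¬◇s) holds at s3, so ◇◇¬(p → ¬◇s) is true at s0.
      At s3: ◇¬(p → ¬◇s) requires ¬(p → ¬◇s) at some successor in {s2, s4}.
        ¬(p → ¬◇s) holds at s2, so ◇¬(p → ¬◇s) is true at s3.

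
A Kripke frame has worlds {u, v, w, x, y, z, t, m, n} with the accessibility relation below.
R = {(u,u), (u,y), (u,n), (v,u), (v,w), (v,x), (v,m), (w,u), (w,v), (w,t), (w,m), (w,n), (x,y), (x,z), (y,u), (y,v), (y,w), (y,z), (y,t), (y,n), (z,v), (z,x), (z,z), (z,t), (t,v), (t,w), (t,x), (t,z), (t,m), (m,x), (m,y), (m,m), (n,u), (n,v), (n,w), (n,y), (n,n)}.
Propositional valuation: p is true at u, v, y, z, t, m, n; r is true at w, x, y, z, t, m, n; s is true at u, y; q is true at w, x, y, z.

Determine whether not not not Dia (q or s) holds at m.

No

At m: not not Dia (q or s) is true, so not not not Dia (q or s) is false.
  At m: not Dia (q or s) is false, so not not Dia (q or s) is true.
    At m: Dia (q or s) is true, so not Dia (q or s) is false.
      At m: Dia (q or s) requires q or s at some successor in {x, y, m}.
        q or s holds at x, so Dia (q or s) is true at m.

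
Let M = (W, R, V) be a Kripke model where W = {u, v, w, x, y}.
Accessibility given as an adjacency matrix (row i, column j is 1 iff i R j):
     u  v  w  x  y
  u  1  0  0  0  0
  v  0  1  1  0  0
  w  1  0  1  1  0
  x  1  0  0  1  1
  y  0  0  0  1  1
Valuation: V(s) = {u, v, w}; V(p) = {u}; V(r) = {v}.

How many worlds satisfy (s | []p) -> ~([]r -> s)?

Let φ = (s | []p) -> ~([]r -> s). Evaluate φ at each world:
  u (successors {u}): φ is false.
  v (successors {v, w}): φ is false.
  w (successors {u, w, x}): φ is false.
  x (successors {u, x, y}): φ is true.
  y (successors {x, y}): φ is true.
For instance, at v:
  At v: s | []p is true, ~([]r -> s) is false, so (s | []p) -> ~([]r -> s) is false.
    At v: s is true, []p is false, so s | []p is true.
      At v: []p requires p at every successor {v, w}.
        p fails at v, so []p is false at v.
    At v: []r -> s is true, so ~([]r -> s) is false.
      At v: []r is false, s is true, so []r -> s is true.
Satisfying worlds: {x, y}

2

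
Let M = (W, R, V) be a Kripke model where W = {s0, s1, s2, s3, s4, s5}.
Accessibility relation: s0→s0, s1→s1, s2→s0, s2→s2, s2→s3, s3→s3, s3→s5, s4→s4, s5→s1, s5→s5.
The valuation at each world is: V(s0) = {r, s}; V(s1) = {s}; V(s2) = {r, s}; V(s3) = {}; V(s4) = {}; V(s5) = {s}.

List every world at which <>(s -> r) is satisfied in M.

Let φ = <>(s -> r). Evaluate φ at each world:
  s0 (successors {s0}): φ is true.
  s1 (successors {s1}): φ is false.
  s2 (successors {s0, s2, s3}): φ is true.
  s3 (successors {s3, s5}): φ is true.
  s4 (successors {s4}): φ is true.
  s5 (successors {s1, s5}): φ is false.
For instance, at s4:
  At s4: <>(s -> r) requires s -> r at some successor in {s4}.
    s -> r holds at s4, so <>(s -> r) is true at s4.
Satisfying worlds: {s0, s2, s3, s4}

s0, s2, s3, s4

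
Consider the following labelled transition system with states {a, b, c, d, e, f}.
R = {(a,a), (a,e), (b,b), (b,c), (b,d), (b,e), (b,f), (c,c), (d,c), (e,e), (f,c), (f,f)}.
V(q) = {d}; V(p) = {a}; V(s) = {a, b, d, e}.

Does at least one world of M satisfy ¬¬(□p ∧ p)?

Let φ = ¬¬(□p ∧ p). Evaluate φ at each world:
  a (successors {a, e}): φ is false.
  b (successors {b, c, d, e, f}): φ is false.
  c (successors {c}): φ is false.
  d (successors {c}): φ is false.
  e (successors {e}): φ is false.
  f (successors {c, f}): φ is false.
For instance, at f:
  At f: ¬(□p ∧ p) is true, so ¬¬(□p ∧ p) is false.
    At f: □p ∧ p is false, so ¬(□p ∧ p) is true.
      At f: □p is false, p is false, so □p ∧ p is false.

No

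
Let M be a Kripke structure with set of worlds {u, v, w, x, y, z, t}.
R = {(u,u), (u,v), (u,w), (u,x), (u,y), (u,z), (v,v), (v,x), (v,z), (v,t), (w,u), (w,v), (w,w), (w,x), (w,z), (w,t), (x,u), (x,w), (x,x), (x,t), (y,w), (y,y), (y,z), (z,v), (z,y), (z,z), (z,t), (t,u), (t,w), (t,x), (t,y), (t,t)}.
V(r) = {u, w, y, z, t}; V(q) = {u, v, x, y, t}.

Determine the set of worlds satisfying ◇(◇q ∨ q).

Recall that ◇ψ holds at a world iff ψ holds at some accessible world.
Let φ = ◇(◇q ∨ q). Evaluate φ at each world:
  u (successors {u, v, w, x, y, z}): φ is true.
  v (successors {v, x, z, t}): φ is true.
  w (successors {u, v, w, x, z, t}): φ is true.
  x (successors {u, w, x, t}): φ is true.
  y (successors {w, y, z}): φ is true.
  z (successors {v, y, z, t}): φ is true.
  t (successors {u, w, x, y, t}): φ is true.
For instance, at y:
  At y: ◇(◇q ∨ q) requires ◇q ∨ q at some successor in {w, y, z}.
    ◇q ∨ q holds at w, so ◇(◇q ∨ q) is true at y.
      At w: ◇q is true, q is false, so ◇q ∨ q is true.
Satisfying worlds: {u, v, w, x, y, z, t}

u, v, w, x, y, z, t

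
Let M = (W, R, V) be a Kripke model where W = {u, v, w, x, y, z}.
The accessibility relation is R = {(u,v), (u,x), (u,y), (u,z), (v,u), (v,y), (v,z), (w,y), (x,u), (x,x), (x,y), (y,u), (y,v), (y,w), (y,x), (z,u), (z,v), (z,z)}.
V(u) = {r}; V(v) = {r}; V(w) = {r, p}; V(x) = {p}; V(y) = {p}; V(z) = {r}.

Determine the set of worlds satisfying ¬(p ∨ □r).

u, v

Recall that □ψ holds at a world iff ψ holds at every accessible world, and ◇ψ holds iff ψ holds at some accessible world.
Let φ = ¬(p ∨ □r). Evaluate φ at each world:
  u (successors {v, x, y, z}): φ is true.
  v (successors {u, y, z}): φ is true.
  w (successors {y}): φ is false.
  x (successors {u, x, y}): φ is false.
  y (successors {u, v, w, x}): φ is false.
  z (successors {u, v, z}): φ is false.
For instance, at u:
  At u: p ∨ □r is false, so ¬(p ∨ □r) is true.
    At u: p is false, □r is false, so p ∨ □r is false.
      At u: □r requires r at every successor {v, x, y, z}.
        r fails at x, so □r is false at u.
Satisfying worlds: {u, v}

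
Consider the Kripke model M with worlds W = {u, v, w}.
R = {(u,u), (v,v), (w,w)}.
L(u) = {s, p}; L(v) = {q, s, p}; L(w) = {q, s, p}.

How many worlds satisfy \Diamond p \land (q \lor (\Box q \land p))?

Let φ = \Diamond p \land (q \lor (\Box q \land p)). Evaluate φ at each world:
  u (successors {u}): φ is false.
  v (successors {v}): φ is true.
  w (successors {w}): φ is true.
For instance, at w:
  At w: \Diamond p is true, q \lor (\Box q \land p) is true, so \Diamond p \land (q \lor (\Box q \land p)) is true.
    At w: \Diamond p requires p at some successor in {w}.
      p holds at w, so \Diamond p is true at w.
    At w: q is true, \Box q \land p is true, so q \lor (\Box q \land p) is true.
      At w: \Box q is true, p is true, so \Box q \land p is true.
Satisfying worlds: {v, w}

2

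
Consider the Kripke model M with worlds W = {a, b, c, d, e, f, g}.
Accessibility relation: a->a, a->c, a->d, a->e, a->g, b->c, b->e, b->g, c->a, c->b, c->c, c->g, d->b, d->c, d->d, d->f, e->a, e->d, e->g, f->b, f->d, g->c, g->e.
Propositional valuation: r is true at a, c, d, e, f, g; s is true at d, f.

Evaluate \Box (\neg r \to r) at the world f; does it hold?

At f: \Box (\neg r \to r) requires \neg r \to r at every successor {b, d}.
  \neg r \to r fails at b, so \Box (\neg r \to r) is false at f.

No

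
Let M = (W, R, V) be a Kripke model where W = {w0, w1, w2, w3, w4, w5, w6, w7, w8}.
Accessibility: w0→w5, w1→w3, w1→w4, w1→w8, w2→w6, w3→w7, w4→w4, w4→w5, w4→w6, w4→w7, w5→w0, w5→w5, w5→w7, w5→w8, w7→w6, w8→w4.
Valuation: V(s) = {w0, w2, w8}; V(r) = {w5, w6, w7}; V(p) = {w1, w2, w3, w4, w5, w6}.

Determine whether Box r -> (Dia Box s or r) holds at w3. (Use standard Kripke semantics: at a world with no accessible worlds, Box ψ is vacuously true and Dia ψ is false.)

At w3: Box r is true, Dia Box s or r is false, so Box r -> (Dia Box s or r) is false.
  At w3: Box r requires r at every successor {w7}.
    At w7: r is true.
  So Box r is true at w3.
  At w3: Dia Box s is false, r is false, so Dia Box s or r is false.
    At w3: Dia Box s requires Box s at some successor in {w7}.
      At w7: Box s is false.
    So Dia Box s is false at w3.

No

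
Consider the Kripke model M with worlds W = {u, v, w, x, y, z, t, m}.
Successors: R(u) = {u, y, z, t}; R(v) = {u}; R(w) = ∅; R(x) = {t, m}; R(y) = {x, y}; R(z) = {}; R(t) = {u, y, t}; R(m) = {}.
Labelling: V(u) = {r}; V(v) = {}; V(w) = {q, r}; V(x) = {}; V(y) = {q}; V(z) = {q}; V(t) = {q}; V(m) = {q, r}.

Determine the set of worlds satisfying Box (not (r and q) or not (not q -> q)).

Let φ = Box (not (r and q) or not (not q -> q)). Evaluate φ at each world:
  u (successors {u, y, z, t}): φ is true.
  v (successors {u}): φ is true.
  w (successors ∅): φ is true.
  x (successors {t, m}): φ is false.
  y (successors {x, y}): φ is true.
  z (successors ∅): φ is true.
  t (successors {u, y, t}): φ is true.
  m (successors ∅): φ is true.
For instance, at v:
  At v: Box (not (r and q) or not (not q -> q)) requires not (r and q) or not (not q -> q) at every successor {u}.
    At u: not (r and q) or not (not q -> q) is true.
  So Box (not (r and q) or not (not q -> q)) is true at v.
Satisfying worlds: {u, v, w, y, z, t, m}

u, v, w, y, z, t, m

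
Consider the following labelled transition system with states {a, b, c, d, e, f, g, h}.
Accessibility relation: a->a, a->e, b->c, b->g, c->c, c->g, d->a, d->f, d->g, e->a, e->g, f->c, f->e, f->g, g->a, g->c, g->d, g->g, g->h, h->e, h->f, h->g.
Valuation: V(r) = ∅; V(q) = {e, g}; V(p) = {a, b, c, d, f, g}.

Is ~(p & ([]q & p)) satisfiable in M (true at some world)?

Yes

Let φ = ~(p & ([]q & p)). Evaluate φ at each world:
  a (successors {a, e}): φ is true.
  b (successors {c, g}): φ is true.
  c (successors {c, g}): φ is true.
  d (successors {a, f, g}): φ is true.
  e (successors {a, g}): φ is true.
  f (successors {c, e, g}): φ is true.
  g (successors {a, c, d, g, h}): φ is true.
  h (successors {e, f, g}): φ is true.
Detail at a (witness):
  At a: p & ([]q & p) is false, so ~(p & ([]q & p)) is true.
    At a: p is true, []q & p is false, so p & ([]q & p) is false.
      At a: []q is false, p is true, so []q & p is false.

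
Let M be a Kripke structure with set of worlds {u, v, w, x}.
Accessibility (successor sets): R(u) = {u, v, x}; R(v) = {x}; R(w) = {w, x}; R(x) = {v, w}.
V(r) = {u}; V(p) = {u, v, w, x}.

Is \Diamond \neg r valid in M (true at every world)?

Yes

Recall that \Diamond ψ holds at a world iff ψ holds at some accessible world.
Let φ = \Diamond \neg r. Evaluate φ at each world:
  u (successors {u, v, x}): φ is true.
  v (successors {x}): φ is true.
  w (successors {w, x}): φ is true.
  x (successors {v, w}): φ is true.
For instance, at x:
  At x: \Diamond \neg r requires \neg r at some successor in {v, w}.
    \neg r holds at v, so \Diamond \neg r is true at x.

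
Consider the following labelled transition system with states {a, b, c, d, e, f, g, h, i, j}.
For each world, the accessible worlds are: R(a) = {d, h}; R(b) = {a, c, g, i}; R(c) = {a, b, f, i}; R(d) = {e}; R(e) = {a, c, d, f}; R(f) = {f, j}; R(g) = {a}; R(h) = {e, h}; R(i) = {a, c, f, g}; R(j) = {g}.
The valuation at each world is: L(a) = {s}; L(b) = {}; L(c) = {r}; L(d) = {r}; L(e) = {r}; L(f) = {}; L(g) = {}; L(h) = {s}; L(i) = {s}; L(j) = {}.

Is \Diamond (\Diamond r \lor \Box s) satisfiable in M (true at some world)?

Recall that \Box ψ holds at a world iff ψ holds at every accessible world, and \Diamond ψ holds iff ψ holds at some accessible world.
Let φ = \Diamond (\Diamond r \lor \Box s). Evaluate φ at each world:
  a (successors {d, h}): φ is true.
  b (successors {a, c, g, i}): φ is true.
  c (successors {a, b, f, i}): φ is true.
  d (successors {e}): φ is true.
  e (successors {a, c, d, f}): φ is true.
  f (successors {f, j}): φ is false.
  g (successors {a}): φ is true.
  h (successors {e, h}): φ is true.
  i (successors {a, c, f, g}): φ is true.
  j (successors {g}): φ is true.
Detail at a (witness):
  At a: \Diamond (\Diamond r \lor \Box s) requires \Diamond r \lor \Box s at some successor in {d, h}.
    \Diamond r \lor \Box s holds at d, so \Diamond (\Diamond r \lor \Box s) is true at a.
      At d: \Diamond r is true, \Box s is false, so \Diamond r \lor \Box s is true.

Yes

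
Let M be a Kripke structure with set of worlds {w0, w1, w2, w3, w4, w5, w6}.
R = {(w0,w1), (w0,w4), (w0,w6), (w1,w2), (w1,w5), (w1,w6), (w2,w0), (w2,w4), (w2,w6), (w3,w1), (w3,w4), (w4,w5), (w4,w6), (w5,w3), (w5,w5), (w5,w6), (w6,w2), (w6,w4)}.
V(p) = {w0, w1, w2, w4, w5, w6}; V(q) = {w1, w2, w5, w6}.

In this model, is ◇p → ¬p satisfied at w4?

Recall that ◇ψ holds at a world iff ψ holds at some accessible world.
At w4: ◇p is true, ¬p is false, so ◇p → ¬p is false.
  At w4: ◇p requires p at some successor in {w5, w6}.
    p holds at w5, so ◇p is true at w4.

No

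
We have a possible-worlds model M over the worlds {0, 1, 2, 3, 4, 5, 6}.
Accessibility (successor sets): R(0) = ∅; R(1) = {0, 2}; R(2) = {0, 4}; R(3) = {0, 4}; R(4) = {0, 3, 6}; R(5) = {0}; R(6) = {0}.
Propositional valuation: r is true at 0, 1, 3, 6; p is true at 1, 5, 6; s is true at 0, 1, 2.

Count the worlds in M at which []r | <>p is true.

4

Let φ = []r | <>p. Evaluate φ at each world:
  0 (successors ∅): φ is true.
  1 (successors {0, 2}): φ is false.
  2 (successors {0, 4}): φ is false.
  3 (successors {0, 4}): φ is false.
  4 (successors {0, 3, 6}): φ is true.
  5 (successors {0}): φ is true.
  6 (successors {0}): φ is true.
For instance, at 1:
  At 1: []r is false, <>p is false, so []r | <>p is false.
    At 1: []r requires r at every successor {0, 2}.
      r fails at 2, so []r is false at 1.
    At 1: <>p requires p at some successor in {0, 2}.
      At 0: p is false.
      At 2: p is false.
    So <>p is false at 1.
Satisfying worlds: {0, 4, 5, 6}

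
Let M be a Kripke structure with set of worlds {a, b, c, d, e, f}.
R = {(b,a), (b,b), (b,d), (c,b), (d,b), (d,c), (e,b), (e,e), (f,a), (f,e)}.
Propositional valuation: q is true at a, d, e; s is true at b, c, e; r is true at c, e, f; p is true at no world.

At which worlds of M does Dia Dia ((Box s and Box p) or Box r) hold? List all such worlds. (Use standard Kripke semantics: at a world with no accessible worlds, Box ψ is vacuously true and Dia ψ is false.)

b, c, d, e

Let φ = Dia Dia ((Box s and Box p) or Box r). Evaluate φ at each world:
  a (successors ∅): φ is false.
  b (successors {a, b, d}): φ is true.
  c (successors {b}): φ is true.
  d (successors {b, c}): φ is true.
  e (successors {b, e}): φ is true.
  f (successors {a, e}): φ is false.
For instance, at c:
  At c: Dia Dia ((Box s and Box p) or Box r) requires Dia ((Box s and Box p) or Box r) at some successor in {b}.
    Dia ((Box s and Box p) or Box r) holds at b, so Dia Dia ((Box s and Box p) or Box r) is true at c.
      At b: Dia ((Box s and Box p) or Box r) requires (Box s and Box p) or Box r at some successor in {a, b, d}.
        (Box s and Box p) or Box r holds at a, so Dia ((Box s and Box p) or Box r) is true at b.
Satisfying worlds: {b, c, d, e}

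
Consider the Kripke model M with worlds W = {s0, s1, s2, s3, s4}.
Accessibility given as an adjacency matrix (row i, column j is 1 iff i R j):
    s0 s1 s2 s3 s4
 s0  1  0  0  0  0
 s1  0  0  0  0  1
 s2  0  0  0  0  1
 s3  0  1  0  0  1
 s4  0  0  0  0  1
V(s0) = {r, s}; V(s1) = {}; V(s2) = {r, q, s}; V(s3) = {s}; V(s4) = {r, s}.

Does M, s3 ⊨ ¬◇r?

Recall that ◇ψ holds at a world iff ψ holds at some accessible world.
At s3: ◇r is true, so ¬◇r is false.
  At s3: ◇r requires r at some successor in {s1, s4}.
    r holds at s4, so ◇r is true at s3.

No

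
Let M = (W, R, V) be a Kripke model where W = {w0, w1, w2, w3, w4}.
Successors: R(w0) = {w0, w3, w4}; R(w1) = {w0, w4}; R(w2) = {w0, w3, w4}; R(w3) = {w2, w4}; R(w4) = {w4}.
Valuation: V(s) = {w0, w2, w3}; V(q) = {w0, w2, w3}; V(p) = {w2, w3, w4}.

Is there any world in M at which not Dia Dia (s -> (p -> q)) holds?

Let φ = not Dia Dia (s -> (p -> q)). Evaluate φ at each world:
  w0 (successors {w0, w3, w4}): φ is false.
  w1 (successors {w0, w4}): φ is false.
  w2 (successors {w0, w3, w4}): φ is false.
  w3 (successors {w2, w4}): φ is false.
  w4 (successors {w4}): φ is false.
For instance, at w3:
  At w3: Dia Dia (s -> (p -> q)) is true, so not Dia Dia (s -> (p -> q)) is false.
    At w3: Dia Dia (s -> (p -> q)) requires Dia (s -> (p -> q)) at some successor in {w2, w4}.
      Dia (s -> (p -> q)) holds at w2, so Dia Dia (s -> (p -> q)) is true at w3.

No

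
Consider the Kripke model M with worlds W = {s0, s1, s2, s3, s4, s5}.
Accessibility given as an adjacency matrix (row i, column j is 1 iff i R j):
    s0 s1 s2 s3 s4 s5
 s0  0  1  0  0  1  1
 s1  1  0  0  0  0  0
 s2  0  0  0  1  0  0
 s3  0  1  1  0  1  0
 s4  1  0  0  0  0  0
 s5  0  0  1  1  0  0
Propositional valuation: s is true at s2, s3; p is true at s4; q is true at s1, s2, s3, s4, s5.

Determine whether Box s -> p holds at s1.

Yes

Recall that Box ψ holds at a world iff ψ holds at every accessible world, and Dia ψ holds iff ψ holds at some accessible world.
At s1: Box s is false, p is false, so Box s -> p is true.
  At s1: Box s requires s at every successor {s0}.
    s fails at s0, so Box s is false at s1.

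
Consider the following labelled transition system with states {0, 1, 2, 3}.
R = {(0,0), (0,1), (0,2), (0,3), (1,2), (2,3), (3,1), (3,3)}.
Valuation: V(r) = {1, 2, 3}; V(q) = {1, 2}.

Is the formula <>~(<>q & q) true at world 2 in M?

Yes

At 2: <>~(<>q & q) requires ~(<>q & q) at some successor in {3}.
  ~(<>q & q) holds at 3, so <>~(<>q & q) is true at 2.
    At 3: <>q & q is false, so ~(<>q & q) is true.
      At 3: <>q is true, q is false, so <>q & q is false.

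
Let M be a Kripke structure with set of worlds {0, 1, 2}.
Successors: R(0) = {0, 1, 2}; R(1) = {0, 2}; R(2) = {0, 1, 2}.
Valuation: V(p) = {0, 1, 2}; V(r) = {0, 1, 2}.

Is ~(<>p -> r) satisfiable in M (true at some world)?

Let φ = ~(<>p -> r). Evaluate φ at each world:
  0 (successors {0, 1, 2}): φ is false.
  1 (successors {0, 2}): φ is false.
  2 (successors {0, 1, 2}): φ is false.
For instance, at 0:
  At 0: <>p -> r is true, so ~(<>p -> r) is false.
    At 0: <>p is true, r is true, so <>p -> r is true.
      At 0: <>p requires p at some successor in {0, 1, 2}.
        p holds at 0, so <>p is true at 0.

No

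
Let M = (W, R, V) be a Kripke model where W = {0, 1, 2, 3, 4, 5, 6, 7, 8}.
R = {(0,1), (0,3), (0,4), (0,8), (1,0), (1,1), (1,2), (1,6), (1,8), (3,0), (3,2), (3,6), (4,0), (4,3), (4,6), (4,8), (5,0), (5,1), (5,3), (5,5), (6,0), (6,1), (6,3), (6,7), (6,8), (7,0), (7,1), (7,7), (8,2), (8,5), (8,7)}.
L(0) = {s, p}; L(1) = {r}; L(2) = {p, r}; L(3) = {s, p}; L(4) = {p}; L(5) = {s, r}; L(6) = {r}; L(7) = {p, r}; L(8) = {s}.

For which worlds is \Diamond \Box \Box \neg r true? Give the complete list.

Let φ = \Diamond \Box \Box \neg r. Evaluate φ at each world:
  0 (successors {1, 3, 4, 8}): φ is false.
  1 (successors {0, 1, 2, 6, 8}): φ is true.
  2 (successors ∅): φ is false.
  3 (successors {0, 2, 6}): φ is true.
  4 (successors {0, 3, 6, 8}): φ is false.
  5 (successors {0, 1, 3, 5}): φ is false.
  6 (successors {0, 1, 3, 7, 8}): φ is false.
  7 (successors {0, 1, 7}): φ is false.
  8 (successors {2, 5, 7}): φ is true.
For instance, at 5:
  At 5: \Diamond \Box \Box \neg r requires \Box \Box \neg r at some successor in {0, 1, 3, 5}.
    At 0: \Box \Box \neg r is false.
    At 1: \Box \Box \neg r is false.
    At 3: \Box \Box \neg r is false.
    At 5: \Box \Box \neg r is false.
  So \Diamond \Box \Box \neg r is false at 5.
Satisfying worlds: {1, 3, 8}

1, 3, 8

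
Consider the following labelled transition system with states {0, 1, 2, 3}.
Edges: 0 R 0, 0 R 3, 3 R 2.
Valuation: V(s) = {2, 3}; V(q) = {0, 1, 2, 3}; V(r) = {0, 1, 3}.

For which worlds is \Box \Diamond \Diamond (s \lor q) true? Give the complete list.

Let φ = \Box \Diamond \Diamond (s \lor q). Evaluate φ at each world:
  0 (successors {0, 3}): φ is false.
  1 (successors ∅): φ is true.
  2 (successors ∅): φ is true.
  3 (successors {2}): φ is false.
For instance, at 0:
  At 0: \Box \Diamond \Diamond (s \lor q) requires \Diamond \Diamond (s \lor q) at every successor {0, 3}.
    \Diamond \Diamond (s \lor q) fails at 3, so \Box \Diamond \Diamond (s \lor q) is false at 0.
      At 3: \Diamond \Diamond (s \lor q) requires \Diamond (s \lor q) at some successor in {2}.
        At 2: \Diamond (s \lor q) is false.
      So \Diamond \Diamond (s \lor q) is false at 3.
Satisfying worlds: {1, 2}

1, 2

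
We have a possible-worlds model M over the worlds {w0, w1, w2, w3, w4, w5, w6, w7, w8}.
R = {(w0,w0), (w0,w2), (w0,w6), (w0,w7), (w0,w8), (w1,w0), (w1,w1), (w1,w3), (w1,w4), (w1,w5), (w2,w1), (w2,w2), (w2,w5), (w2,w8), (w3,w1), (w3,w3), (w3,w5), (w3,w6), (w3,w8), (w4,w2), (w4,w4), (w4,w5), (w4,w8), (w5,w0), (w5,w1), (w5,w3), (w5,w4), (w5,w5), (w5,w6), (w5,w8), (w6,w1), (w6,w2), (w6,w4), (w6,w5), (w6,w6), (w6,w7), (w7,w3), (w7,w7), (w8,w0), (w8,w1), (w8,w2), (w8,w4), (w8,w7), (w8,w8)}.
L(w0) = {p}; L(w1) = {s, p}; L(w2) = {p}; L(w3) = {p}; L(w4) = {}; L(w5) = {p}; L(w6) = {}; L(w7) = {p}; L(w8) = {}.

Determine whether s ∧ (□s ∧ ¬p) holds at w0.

No

At w0: s is false, □s ∧ ¬p is false, so s ∧ (□s ∧ ¬p) is false.
  At w0: □s is false, ¬p is false, so □s ∧ ¬p is false.
    At w0: □s requires s at every successor {w0, w2, w6, w7, w8}.
      s fails at w0, so □s is false at w0.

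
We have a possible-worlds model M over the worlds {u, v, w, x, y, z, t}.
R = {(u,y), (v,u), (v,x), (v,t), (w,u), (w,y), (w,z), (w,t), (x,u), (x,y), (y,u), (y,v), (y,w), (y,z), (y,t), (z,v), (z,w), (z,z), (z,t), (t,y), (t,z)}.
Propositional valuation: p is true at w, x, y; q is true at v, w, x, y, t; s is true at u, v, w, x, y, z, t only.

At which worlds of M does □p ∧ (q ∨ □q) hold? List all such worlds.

Let φ = □p ∧ (q ∨ □q). Evaluate φ at each world:
  u (successors {y}): φ is true.
  v (successors {u, x, t}): φ is false.
  w (successors {u, y, z, t}): φ is false.
  x (successors {u, y}): φ is false.
  y (successors {u, v, w, z, t}): φ is false.
  z (successors {v, w, z, t}): φ is false.
  t (successors {y, z}): φ is false.
For instance, at y:
  At y: □p is false, q ∨ □q is true, so □p ∧ (q ∨ □q) is false.
    At y: □p requires p at every successor {u, v, w, z, t}.
      p fails at u, so □p is false at y.
    At y: q is true, □q is false, so q ∨ □q is true.
      At y: □q requires q at every successor {u, v, w, z, t}.
        q fails at u, so □q is false at y.
Satisfying worlds: {u}

u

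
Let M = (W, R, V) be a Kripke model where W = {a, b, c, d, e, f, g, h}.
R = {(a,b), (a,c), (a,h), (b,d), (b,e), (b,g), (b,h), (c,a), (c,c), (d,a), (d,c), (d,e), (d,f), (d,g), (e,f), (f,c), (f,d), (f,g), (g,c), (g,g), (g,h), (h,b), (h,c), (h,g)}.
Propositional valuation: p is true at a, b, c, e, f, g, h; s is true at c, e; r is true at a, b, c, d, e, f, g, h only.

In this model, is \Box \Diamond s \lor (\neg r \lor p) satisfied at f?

Yes

At f: \Box \Diamond s is true, \neg r \lor p is true, so \Box \Diamond s \lor (\neg r \lor p) is true.
  At f: \Box \Diamond s requires \Diamond s at every successor {c, d, g}.
      At c: \Diamond s requires s at some successor in {a, c}.
        s holds at c, so \Diamond s is true at c.
      At d: \Diamond s requires s at some successor in {a, c, e, f, g}.
        s holds at c, so \Diamond s is true at d.
      At g: \Diamond s requires s at some successor in {c, g, h}.
        s holds at c, so \Diamond s is true at g.
  So \Box \Diamond s is true at f.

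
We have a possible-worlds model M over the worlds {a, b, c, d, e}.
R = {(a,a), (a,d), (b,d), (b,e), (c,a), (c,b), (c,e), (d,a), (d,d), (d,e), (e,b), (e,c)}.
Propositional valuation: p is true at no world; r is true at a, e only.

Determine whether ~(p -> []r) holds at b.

No

Recall that []ψ holds at a world iff ψ holds at every accessible world, and <>ψ holds iff ψ holds at some accessible world.
At b: p -> []r is true, so ~(p -> []r) is false.
  At b: p is false, []r is false, so p -> []r is true.
    At b: []r requires r at every successor {d, e}.
      r fails at d, so []r is false at b.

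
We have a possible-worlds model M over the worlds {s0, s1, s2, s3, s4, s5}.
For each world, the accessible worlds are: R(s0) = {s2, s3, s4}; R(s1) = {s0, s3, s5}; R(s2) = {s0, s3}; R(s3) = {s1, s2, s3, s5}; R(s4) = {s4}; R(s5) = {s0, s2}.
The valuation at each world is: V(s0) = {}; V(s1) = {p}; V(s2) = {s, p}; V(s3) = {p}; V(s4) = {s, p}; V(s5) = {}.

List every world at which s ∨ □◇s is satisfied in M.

s1, s2, s4

Recall that □ψ holds at a world iff ψ holds at every accessible world, and ◇ψ holds iff ψ holds at some accessible world.
Let φ = s ∨ □◇s. Evaluate φ at each world:
  s0 (successors {s2, s3, s4}): φ is false.
  s1 (successors {s0, s3, s5}): φ is true.
  s2 (successors {s0, s3}): φ is true.
  s3 (successors {s1, s2, s3, s5}): φ is false.
  s4 (successors {s4}): φ is true.
  s5 (successors {s0, s2}): φ is false.
For instance, at s5:
  At s5: s is false, □◇s is false, so s ∨ □◇s is false.
    At s5: □◇s requires ◇s at every successor {s0, s2}.
      ◇s fails at s2, so □◇s is false at s5.
Satisfying worlds: {s1, s2, s4}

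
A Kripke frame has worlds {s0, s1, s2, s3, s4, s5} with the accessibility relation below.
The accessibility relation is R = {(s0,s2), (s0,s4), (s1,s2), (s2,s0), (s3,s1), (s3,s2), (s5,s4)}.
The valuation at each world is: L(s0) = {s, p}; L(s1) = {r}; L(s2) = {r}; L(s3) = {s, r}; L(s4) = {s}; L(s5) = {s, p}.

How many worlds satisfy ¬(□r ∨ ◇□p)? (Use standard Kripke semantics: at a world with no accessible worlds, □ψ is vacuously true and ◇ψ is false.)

1

Let φ = ¬(□r ∨ ◇□p). Evaluate φ at each world:
  s0 (successors {s2, s4}): φ is false.
  s1 (successors {s2}): φ is false.
  s2 (successors {s0}): φ is true.
  s3 (successors {s1, s2}): φ is false.
  s4 (successors ∅): φ is false.
  s5 (successors {s4}): φ is false.
For instance, at s5:
  At s5: □r ∨ ◇□p is true, so ¬(□r ∨ ◇□p) is false.
    At s5: □r is false, ◇□p is true, so □r ∨ ◇□p is true.
      At s5: □r requires r at every successor {s4}.
        r fails at s4, so □r is false at s5.
      At s5: ◇□p requires □p at some successor in {s4}.
        □p holds at s4, so ◇□p is true at s5.
Satisfying worlds: {s2}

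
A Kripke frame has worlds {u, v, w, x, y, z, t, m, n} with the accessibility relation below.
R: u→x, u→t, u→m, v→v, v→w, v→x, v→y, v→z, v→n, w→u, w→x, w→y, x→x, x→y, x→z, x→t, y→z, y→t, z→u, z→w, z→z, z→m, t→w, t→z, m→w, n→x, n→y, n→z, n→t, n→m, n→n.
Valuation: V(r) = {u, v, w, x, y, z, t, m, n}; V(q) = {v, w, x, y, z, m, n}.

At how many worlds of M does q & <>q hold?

7

Let φ = q & <>q. Evaluate φ at each world:
  u (successors {x, t, m}): φ is false.
  v (successors {v, w, x, y, z, n}): φ is true.
  w (successors {u, x, y}): φ is true.
  x (successors {x, y, z, t}): φ is true.
  y (successors {z, t}): φ is true.
  z (successors {u, w, z, m}): φ is true.
  t (successors {w, z}): φ is false.
  m (successors {w}): φ is true.
  n (successors {x, y, z, t, m, n}): φ is true.
For instance, at x:
  At x: q is true, <>q is true, so q & <>q is true.
    At x: <>q requires q at some successor in {x, y, z, t}.
      q holds at x, so <>q is true at x.
Satisfying worlds: {v, w, x, y, z, m, n}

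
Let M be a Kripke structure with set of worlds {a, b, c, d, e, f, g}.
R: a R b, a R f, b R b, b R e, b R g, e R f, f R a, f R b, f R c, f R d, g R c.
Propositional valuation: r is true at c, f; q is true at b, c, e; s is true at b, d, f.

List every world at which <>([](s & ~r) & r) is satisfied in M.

f, g

Let φ = <>([](s & ~r) & r). Evaluate φ at each world:
  a (successors {b, f}): φ is false.
  b (successors {b, e, g}): φ is false.
  c (successors ∅): φ is false.
  d (successors ∅): φ is false.
  e (successors {f}): φ is false.
  f (successors {a, b, c, d}): φ is true.
  g (successors {c}): φ is true.
For instance, at e:
  At e: <>([](s & ~r) & r) requires [](s & ~r) & r at some successor in {f}.
    At f: [](s & ~r) & r is false.
  So <>([](s & ~r) & r) is false at e.
Satisfying worlds: {f, g}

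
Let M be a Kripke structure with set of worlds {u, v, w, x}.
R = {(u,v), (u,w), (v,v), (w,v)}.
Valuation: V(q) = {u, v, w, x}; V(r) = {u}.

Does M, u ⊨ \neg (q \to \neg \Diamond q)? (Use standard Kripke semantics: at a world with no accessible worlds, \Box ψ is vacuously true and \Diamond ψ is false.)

Yes

Recall that \Diamond ψ holds at a world iff ψ holds at some accessible world.
At u: q \to \neg \Diamond q is false, so \neg (q \to \neg \Diamond q) is true.
  At u: q is true, \neg \Diamond q is false, so q \to \neg \Diamond q is false.
    At u: \Diamond q is true, so \neg \Diamond q is false.
      At u: \Diamond q requires q at some successor in {v, w}.
        q holds at v, so \Diamond q is true at u.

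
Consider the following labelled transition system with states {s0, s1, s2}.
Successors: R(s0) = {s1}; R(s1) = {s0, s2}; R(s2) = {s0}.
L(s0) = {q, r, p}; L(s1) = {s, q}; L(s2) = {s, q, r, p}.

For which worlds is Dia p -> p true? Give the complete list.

Let φ = Dia p -> p. Evaluate φ at each world:
  s0 (successors {s1}): φ is true.
  s1 (successors {s0, s2}): φ is false.
  s2 (successors {s0}): φ is true.
For instance, at s2:
  At s2: Dia p is true, p is true, so Dia p -> p is true.
    At s2: Dia p requires p at some successor in {s0}.
      p holds at s0, so Dia p is true at s2.
Satisfying worlds: {s0, s2}

s0, s2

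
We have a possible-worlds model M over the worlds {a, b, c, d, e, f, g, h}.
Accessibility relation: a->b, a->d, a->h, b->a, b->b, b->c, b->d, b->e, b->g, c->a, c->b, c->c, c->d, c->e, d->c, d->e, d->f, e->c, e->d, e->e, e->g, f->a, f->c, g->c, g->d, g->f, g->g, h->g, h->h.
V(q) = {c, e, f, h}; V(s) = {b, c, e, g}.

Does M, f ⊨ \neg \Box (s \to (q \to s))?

No

At f: \Box (s \to (q \to s)) is true, so \neg \Box (s \to (q \to s)) is false.
  At f: \Box (s \to (q \to s)) requires s \to (q \to s) at every successor {a, c}.
    At a: s \to (q \to s) is true.
    At c: s \to (q \to s) is true.
  So \Box (s \to (q \to s)) is true at f.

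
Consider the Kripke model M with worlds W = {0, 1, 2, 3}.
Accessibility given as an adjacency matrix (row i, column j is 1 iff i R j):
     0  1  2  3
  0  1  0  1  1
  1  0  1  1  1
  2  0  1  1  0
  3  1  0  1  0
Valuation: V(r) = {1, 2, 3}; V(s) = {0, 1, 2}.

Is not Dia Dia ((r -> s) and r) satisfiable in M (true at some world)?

Let φ = not Dia Dia ((r -> s) and r). Evaluate φ at each world:
  0 (successors {0, 2, 3}): φ is false.
  1 (successors {1, 2, 3}): φ is false.
  2 (successors {1, 2}): φ is false.
  3 (successors {0, 2}): φ is false.
For instance, at 2:
  At 2: Dia Dia ((r -> s) and r) is true, so not Dia Dia ((r -> s) and r) is false.
    At 2: Dia Dia ((r -> s) and r) requires Dia ((r -> s) and r) at some successor in {1, 2}.
      Dia ((r -> s) and r) holds at 1, so Dia Dia ((r -> s) and r) is true at 2.

No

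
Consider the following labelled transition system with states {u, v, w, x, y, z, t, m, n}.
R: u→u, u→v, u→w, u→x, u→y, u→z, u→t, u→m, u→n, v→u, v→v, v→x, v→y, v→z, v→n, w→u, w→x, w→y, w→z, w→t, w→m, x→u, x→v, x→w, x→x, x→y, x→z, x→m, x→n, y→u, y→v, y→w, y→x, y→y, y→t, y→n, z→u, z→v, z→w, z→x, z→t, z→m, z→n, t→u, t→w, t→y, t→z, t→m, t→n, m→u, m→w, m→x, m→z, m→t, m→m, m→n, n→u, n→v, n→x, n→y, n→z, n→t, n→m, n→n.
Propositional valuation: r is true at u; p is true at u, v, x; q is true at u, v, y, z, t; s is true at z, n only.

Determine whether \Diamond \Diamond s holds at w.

At w: \Diamond \Diamond s requires \Diamond s at some successor in {u, x, y, z, t, m}.
  \Diamond s holds at u, so \Diamond \Diamond s is true at w.
    At u: \Diamond s requires s at some successor in {u, v, w, x, y, z, t, m, n}.
      s holds at z, so \Diamond s is true at u.

Yes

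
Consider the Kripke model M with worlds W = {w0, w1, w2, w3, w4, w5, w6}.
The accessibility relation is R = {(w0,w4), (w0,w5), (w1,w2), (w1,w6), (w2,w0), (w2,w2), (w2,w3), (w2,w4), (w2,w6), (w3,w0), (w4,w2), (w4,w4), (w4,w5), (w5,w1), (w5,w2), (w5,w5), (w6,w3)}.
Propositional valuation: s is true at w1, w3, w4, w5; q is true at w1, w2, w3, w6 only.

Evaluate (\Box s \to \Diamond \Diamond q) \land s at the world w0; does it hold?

At w0: \Box s \to \Diamond \Diamond q is true, s is false, so (\Box s \to \Diamond \Diamond q) \land s is false.
  At w0: \Box s is true, \Diamond \Diamond q is true, so \Box s \to \Diamond \Diamond q is true.
    At w0: \Box s requires s at every successor {w4, w5}.
      At w4: s is true.
      At w5: s is true.
    So \Box s is true at w0.
    At w0: \Diamond \Diamond q requires \Diamond q at some successor in {w4, w5}.
      \Diamond q holds at w4, so \Diamond \Diamond q is true at w0.

No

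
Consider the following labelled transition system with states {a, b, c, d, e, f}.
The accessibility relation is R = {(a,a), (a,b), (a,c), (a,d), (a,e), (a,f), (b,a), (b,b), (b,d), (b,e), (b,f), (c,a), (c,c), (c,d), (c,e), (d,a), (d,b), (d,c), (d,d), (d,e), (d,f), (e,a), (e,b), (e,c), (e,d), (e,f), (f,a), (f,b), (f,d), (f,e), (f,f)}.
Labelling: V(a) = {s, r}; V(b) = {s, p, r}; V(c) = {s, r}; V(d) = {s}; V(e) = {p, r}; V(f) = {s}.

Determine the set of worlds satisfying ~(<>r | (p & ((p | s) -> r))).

none

Let φ = ~(<>r | (p & ((p | s) -> r))). Evaluate φ at each world:
  a (successors {a, b, c, d, e, f}): φ is false.
  b (successors {a, b, d, e, f}): φ is false.
  c (successors {a, c, d, e}): φ is false.
  d (successors {a, b, c, d, e, f}): φ is false.
  e (successors {a, b, c, d, f}): φ is false.
  f (successors {a, b, d, e, f}): φ is false.
For instance, at b:
  At b: <>r | (p & ((p | s) -> r)) is true, so ~(<>r | (p & ((p | s) -> r))) is false.
    At b: <>r is true, p & ((p | s) -> r) is true, so <>r | (p & ((p | s) -> r)) is true.
      At b: <>r requires r at some successor in {a, b, d, e, f}.
        r holds at a, so <>r is true at b.
Satisfying worlds: none.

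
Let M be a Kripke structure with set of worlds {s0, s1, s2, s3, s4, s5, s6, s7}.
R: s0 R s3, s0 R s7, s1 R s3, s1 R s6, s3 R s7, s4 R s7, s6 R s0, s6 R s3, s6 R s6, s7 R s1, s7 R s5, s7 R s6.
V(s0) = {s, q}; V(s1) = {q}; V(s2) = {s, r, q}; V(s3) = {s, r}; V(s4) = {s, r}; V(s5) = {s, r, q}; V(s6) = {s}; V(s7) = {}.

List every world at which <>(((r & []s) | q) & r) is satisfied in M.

s7

Let φ = <>(((r & []s) | q) & r). Evaluate φ at each world:
  s0 (successors {s3, s7}): φ is false.
  s1 (successors {s3, s6}): φ is false.
  s2 (successors ∅): φ is false.
  s3 (successors {s7}): φ is false.
  s4 (successors {s7}): φ is false.
  s5 (successors ∅): φ is false.
  s6 (successors {s0, s3, s6}): φ is false.
  s7 (successors {s1, s5, s6}): φ is true.
For instance, at s6:
  At s6: <>(((r & []s) | q) & r) requires ((r & []s) | q) & r at some successor in {s0, s3, s6}.
    At s0: ((r & []s) | q) & r is false.
    At s3: ((r & []s) | q) & r is false.
    At s6: ((r & []s) | q) & r is false.
  So <>(((r & []s) | q) & r) is false at s6.
Satisfying worlds: {s7}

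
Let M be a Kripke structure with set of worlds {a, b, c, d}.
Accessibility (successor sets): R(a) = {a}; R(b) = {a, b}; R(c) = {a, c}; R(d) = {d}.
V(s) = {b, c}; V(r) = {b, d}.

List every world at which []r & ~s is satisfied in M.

d

Let φ = []r & ~s. Evaluate φ at each world:
  a (successors {a}): φ is false.
  b (successors {a, b}): φ is false.
  c (successors {a, c}): φ is false.
  d (successors {d}): φ is true.
For instance, at c:
  At c: []r is false, ~s is false, so []r & ~s is false.
    At c: []r requires r at every successor {a, c}.
      r fails at a, so []r is false at c.
Satisfying worlds: {d}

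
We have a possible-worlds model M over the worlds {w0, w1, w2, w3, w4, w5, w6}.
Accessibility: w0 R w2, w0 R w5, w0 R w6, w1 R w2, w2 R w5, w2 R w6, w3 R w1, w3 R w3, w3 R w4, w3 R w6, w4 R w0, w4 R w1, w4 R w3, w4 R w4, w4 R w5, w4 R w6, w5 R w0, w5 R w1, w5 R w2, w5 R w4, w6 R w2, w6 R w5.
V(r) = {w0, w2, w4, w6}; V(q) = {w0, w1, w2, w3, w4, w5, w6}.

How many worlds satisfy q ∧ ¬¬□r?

Let φ = q ∧ ¬¬□r. Evaluate φ at each world:
  w0 (successors {w2, w5, w6}): φ is false.
  w1 (successors {w2}): φ is true.
  w2 (successors {w5, w6}): φ is false.
  w3 (successors {w1, w3, w4, w6}): φ is false.
  w4 (successors {w0, w1, w3, w4, w5, w6}): φ is false.
  w5 (successors {w0, w1, w2, w4}): φ is false.
  w6 (successors {w2, w5}): φ is false.
For instance, at w6:
  At w6: q is true, ¬¬□r is false, so q ∧ ¬¬□r is false.
    At w6: ¬□r is true, so ¬¬□r is false.
      At w6: □r is false, so ¬□r is true.
Satisfying worlds: {w1}

1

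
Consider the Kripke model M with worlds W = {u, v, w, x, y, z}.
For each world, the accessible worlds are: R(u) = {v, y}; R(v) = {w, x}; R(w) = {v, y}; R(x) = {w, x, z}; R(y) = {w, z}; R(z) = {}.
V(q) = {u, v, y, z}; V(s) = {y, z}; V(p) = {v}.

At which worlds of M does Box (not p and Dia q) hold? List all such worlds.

Let φ = Box (not p and Dia q). Evaluate φ at each world:
  u (successors {v, y}): φ is false.
  v (successors {w, x}): φ is true.
  w (successors {v, y}): φ is false.
  x (successors {w, x, z}): φ is false.
  y (successors {w, z}): φ is false.
  z (successors ∅): φ is true.
For instance, at w:
  At w: Box (not p and Dia q) requires not p and Dia q at every successor {v, y}.
    not p and Dia q fails at v, so Box (not p and Dia q) is false at w.
      At v: not p is false, Dia q is false, so not p and Dia q is false.
Satisfying worlds: {v, z}

v, z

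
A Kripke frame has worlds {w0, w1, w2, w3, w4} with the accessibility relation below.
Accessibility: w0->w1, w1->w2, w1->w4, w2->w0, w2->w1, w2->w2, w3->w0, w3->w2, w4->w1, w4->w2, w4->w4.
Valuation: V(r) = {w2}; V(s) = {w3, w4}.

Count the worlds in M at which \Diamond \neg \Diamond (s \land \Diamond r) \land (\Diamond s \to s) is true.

3

Let φ = \Diamond \neg \Diamond (s \land \Diamond r) \land (\Diamond s \to s). Evaluate φ at each world:
  w0 (successors {w1}): φ is false.
  w1 (successors {w2, w4}): φ is false.
  w2 (successors {w0, w1, w2}): φ is true.
  w3 (successors {w0, w2}): φ is true.
  w4 (successors {w1, w2, w4}): φ is true.
For instance, at w3:
  At w3: \Diamond \neg \Diamond (s \land \Diamond r) is true, \Diamond s \to s is true, so \Diamond \neg \Diamond (s \land \Diamond r) \land (\Diamond s \to s) is true.
    At w3: \Diamond \neg \Diamond (s \land \Diamond r) requires \neg \Diamond (s \land \Diamond r) at some successor in {w0, w2}.
      \neg \Diamond (s \land \Diamond r) holds at w0, so \Diamond \neg \Diamond (s \land \Diamond r) is true at w3.
    At w3: \Diamond s is false, s is true, so \Diamond s \to s is true.
      At w3: \Diamond s requires s at some successor in {w0, w2}.
        At w0: s is false.
        At w2: s is false.
      So \Diamond s is false at w3.
Satisfying worlds: {w2, w3, w4}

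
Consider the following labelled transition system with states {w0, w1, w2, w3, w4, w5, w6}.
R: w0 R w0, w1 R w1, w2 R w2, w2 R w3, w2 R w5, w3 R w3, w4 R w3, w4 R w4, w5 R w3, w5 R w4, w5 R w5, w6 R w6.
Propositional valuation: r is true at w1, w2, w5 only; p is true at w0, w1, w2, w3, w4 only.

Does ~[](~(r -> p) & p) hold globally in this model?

Recall that []ψ holds at a world iff ψ holds at every accessible world, and <>ψ holds iff ψ holds at some accessible world.
Let φ = ~[](~(r -> p) & p). Evaluate φ at each world:
  w0 (successors {w0}): φ is true.
  w1 (successors {w1}): φ is true.
  w2 (successors {w2, w3, w5}): φ is true.
  w3 (successors {w3}): φ is true.
  w4 (successors {w3, w4}): φ is true.
  w5 (successors {w3, w4, w5}): φ is true.
  w6 (successors {w6}): φ is true.
For instance, at w6:
  At w6: [](~(r -> p) & p) is false, so ~[](~(r -> p) & p) is true.
    At w6: [](~(r -> p) & p) requires ~(r -> p) & p at every successor {w6}.
      ~(r -> p) & p fails at w6, so [](~(r -> p) & p) is false at w6.

Yes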